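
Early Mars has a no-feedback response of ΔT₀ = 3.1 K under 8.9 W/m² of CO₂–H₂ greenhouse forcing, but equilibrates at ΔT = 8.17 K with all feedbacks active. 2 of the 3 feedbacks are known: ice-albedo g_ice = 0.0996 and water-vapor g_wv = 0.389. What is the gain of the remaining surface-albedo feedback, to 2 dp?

0.13

Amplification A = ΔT/ΔT₀ = 8.17/3.1 = 2.635.
Total gain g = 1 − 1/A = 1 − 1/2.635 = 0.6205.
Known gains sum to 0.0996 + 0.389 = 0.4886.
g_alb = 0.6205 − 0.4886 = 0.13.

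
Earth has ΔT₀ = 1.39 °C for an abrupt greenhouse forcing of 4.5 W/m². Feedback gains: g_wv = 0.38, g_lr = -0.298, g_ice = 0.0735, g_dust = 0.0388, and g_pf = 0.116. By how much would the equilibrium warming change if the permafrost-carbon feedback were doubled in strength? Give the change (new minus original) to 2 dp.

Original: g = 0.3103, ΔT = 1.39/(1−0.3103) = 2.0154 °C.
With doubled permafrost-carbon: g' = 0.4263, ΔT' = 1.39/(1−0.4263) = 2.4229 °C.
Change = 2.4229 − 2.0154 = 0.41 °C.

0.41 °C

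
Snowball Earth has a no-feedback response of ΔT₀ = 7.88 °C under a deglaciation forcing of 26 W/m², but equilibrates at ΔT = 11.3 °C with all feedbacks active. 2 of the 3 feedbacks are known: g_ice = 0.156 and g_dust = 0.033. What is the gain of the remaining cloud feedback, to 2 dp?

0.11

Amplification A = ΔT/ΔT₀ = 11.3/7.88 = 1.434.
Total gain g = 1 − 1/A = 1 − 1/1.434 = 0.3026.
Known gains sum to 0.156 + 0.033 = 0.189.
g_cld = 0.3026 − 0.189 = 0.11.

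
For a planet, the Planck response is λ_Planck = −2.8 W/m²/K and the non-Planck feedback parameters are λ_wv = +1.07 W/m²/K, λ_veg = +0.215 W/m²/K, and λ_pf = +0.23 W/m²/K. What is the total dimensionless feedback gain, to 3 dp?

0.541

Convert to gains: g_wv = 1.07/2.8 = 0.3821; g_veg = 0.215/2.8 = 0.07679; g_pf = 0.23/2.8 = 0.08214.
Total gain g = 0.54103.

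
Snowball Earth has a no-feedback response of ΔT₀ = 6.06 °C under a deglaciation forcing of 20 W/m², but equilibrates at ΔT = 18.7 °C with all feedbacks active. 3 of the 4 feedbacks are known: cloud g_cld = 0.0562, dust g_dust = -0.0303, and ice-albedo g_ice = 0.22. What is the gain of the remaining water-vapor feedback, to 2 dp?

0.43

Amplification A = ΔT/ΔT₀ = 18.7/6.06 = 3.086.
Total gain g = 1 − 1/A = 1 − 1/3.086 = 0.676.
Known gains sum to 0.0562 − 0.0303 + 0.22 = 0.2459.
g_wv = 0.676 − 0.2459 = 0.43.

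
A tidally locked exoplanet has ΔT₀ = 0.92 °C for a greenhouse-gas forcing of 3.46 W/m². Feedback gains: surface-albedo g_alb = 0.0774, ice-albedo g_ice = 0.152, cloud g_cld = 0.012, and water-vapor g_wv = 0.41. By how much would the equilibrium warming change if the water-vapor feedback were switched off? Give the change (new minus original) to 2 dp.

Original: g = 0.6514, ΔT = 0.92/(1−0.6514) = 2.6391 °C.
Without water-vapor: g' = 0.2414, ΔT' = 0.92/(1−0.2414) = 1.2128 °C.
Change = 1.2128 − 2.6391 = -1.43 °C.

-1.43 °C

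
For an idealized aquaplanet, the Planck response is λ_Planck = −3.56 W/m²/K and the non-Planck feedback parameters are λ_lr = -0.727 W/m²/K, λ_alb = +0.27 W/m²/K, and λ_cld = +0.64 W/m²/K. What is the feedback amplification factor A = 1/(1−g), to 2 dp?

Convert to gains: g_lr = -0.727/3.56 = -0.2042; g_alb = 0.27/3.56 = 0.07584; g_cld = 0.64/3.56 = 0.1798.
Total gain g = 0.05144.
A = 1/(1 − 0.05144) = 1.05.

1.05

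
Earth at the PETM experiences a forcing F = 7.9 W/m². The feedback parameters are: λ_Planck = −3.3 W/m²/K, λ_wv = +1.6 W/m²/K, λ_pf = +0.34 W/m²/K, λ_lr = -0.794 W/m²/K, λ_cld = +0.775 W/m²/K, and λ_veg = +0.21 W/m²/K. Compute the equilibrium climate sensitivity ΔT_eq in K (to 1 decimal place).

Net feedback parameter λ = (−3.3) + (+1.6) + (+0.34) + (-0.794) + (+0.775) + (+0.21) = -1.169 W/m²/K.
ΔT = −F/λ = −7.9/(-1.169) = 6.8 K.

6.8 K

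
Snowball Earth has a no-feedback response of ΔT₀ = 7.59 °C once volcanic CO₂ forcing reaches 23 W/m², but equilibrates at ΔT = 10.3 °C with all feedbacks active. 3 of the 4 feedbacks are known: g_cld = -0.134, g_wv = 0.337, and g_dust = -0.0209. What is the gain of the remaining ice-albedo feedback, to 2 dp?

0.08

Amplification A = ΔT/ΔT₀ = 10.3/7.59 = 1.357.
Total gain g = 1 − 1/A = 1 − 1/1.357 = 0.2631.
Known gains sum to -0.134 + 0.337 − 0.0209 = 0.1821.
g_ice = 0.2631 − 0.1821 = 0.08.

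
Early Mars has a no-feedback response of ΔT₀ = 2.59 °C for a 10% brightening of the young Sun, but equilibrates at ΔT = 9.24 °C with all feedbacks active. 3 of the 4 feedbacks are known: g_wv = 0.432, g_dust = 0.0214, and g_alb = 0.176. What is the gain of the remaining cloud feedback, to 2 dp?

Amplification A = ΔT/ΔT₀ = 9.24/2.59 = 3.568.
Total gain g = 1 − 1/A = 1 − 1/3.568 = 0.7197.
Known gains sum to 0.432 + 0.0214 + 0.176 = 0.6294.
g_cld = 0.7197 − 0.6294 = 0.09.

0.09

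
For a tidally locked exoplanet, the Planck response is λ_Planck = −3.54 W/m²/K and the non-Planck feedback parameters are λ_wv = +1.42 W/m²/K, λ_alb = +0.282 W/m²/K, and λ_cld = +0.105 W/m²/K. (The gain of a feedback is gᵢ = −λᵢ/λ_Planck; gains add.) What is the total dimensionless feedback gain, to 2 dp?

0.51

Convert to gains: g_wv = 1.42/3.54 = 0.4011; g_alb = 0.282/3.54 = 0.07966; g_cld = 0.105/3.54 = 0.02966.
Total gain g = 0.51042.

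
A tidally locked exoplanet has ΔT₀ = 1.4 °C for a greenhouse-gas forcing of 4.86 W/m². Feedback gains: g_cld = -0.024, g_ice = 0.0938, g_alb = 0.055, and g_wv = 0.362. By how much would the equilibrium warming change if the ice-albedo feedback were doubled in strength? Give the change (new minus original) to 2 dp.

0.61 °C

Original: g = 0.4868, ΔT = 1.4/(1−0.4868) = 2.7280 °C.
With doubled ice-albedo: g' = 0.5806, ΔT' = 1.4/(1−0.5806) = 3.3381 °C.
Change = 3.3381 − 2.7280 = 0.61 °C.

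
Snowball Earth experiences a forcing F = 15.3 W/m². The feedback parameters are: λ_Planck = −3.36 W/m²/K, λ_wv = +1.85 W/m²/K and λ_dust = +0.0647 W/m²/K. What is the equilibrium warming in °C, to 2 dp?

10.59 °C

Net feedback parameter λ = (−3.36) + (+1.85) + (+0.0647) = -1.4453 W/m²/K.
ΔT = −F/λ = −15.3/(-1.4453) = 10.59 °C.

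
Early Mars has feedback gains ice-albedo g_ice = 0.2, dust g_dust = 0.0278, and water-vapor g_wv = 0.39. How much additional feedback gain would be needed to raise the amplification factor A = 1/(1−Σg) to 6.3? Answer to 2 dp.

Current total gain = 0.6178.
Target gain for A = 6.3: g* = 1 − 1/6.3 = 0.8413.
Additional gain needed = 0.8413 − 0.6178 = 0.22.

0.22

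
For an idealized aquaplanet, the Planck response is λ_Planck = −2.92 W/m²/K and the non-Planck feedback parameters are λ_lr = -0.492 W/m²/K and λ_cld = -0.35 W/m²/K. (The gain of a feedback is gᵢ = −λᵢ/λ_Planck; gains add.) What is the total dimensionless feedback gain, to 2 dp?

Convert to gains: g_lr = -0.492/2.92 = -0.1685; g_cld = -0.35/2.92 = -0.1199.
Total gain g = -0.2884.

-0.29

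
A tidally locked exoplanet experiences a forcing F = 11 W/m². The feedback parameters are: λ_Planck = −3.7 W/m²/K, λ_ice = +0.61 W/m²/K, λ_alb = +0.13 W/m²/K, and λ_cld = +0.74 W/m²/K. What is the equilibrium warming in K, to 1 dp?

5.0 K

Net feedback parameter λ = (−3.7) + (+0.61) + (+0.13) + (+0.74) = -2.22 W/m²/K.
ΔT = −F/λ = −11/(-2.22) = 5.0 K.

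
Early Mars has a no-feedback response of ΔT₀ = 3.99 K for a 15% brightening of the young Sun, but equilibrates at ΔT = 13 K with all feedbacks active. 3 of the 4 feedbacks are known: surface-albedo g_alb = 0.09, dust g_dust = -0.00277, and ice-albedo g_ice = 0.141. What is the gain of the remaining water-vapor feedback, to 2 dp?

Amplification A = ΔT/ΔT₀ = 13/3.99 = 3.258.
Total gain g = 1 − 1/A = 1 − 1/3.258 = 0.6931.
Known gains sum to 0.09 − 0.00277 + 0.141 = 0.22823.
g_wv = 0.6931 − 0.22823 = 0.46.

0.46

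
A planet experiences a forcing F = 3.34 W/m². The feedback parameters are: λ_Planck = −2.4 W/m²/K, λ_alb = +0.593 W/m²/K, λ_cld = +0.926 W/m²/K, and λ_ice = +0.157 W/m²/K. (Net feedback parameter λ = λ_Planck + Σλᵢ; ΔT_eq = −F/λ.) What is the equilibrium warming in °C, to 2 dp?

4.61 °C

Net feedback parameter λ = (−2.4) + (+0.593) + (+0.926) + (+0.157) = -0.724 W/m²/K.
ΔT = −F/λ = −3.34/(-0.724) = 4.61 °C.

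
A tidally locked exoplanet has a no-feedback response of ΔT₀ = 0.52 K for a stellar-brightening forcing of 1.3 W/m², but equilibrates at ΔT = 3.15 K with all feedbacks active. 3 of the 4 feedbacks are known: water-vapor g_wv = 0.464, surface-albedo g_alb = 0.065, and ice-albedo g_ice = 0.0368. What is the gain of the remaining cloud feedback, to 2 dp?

Amplification A = ΔT/ΔT₀ = 3.15/0.52 = 6.058.
Total gain g = 1 − 1/A = 1 − 1/6.058 = 0.8349.
Known gains sum to 0.464 + 0.065 + 0.0368 = 0.5658.
g_cld = 0.8349 − 0.5658 = 0.27.

0.27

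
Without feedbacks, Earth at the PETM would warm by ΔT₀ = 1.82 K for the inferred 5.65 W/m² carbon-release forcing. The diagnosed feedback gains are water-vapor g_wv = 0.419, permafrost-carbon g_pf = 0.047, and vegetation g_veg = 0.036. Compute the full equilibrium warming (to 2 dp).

3.65 K

Total gain g = 0.419 + 0.047 + 0.036 = 0.502.
Amplification A = 1/(1 − 0.502) = 2.008.
ΔT = 1.82 × 2.008 = 3.65 K.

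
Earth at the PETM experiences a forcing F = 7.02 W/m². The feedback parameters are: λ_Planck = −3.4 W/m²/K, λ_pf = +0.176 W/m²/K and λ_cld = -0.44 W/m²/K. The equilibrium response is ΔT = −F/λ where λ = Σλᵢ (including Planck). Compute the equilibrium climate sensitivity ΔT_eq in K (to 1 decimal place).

1.9 K

Net feedback parameter λ = (−3.4) + (+0.176) + (-0.44) = -3.664 W/m²/K.
ΔT = −F/λ = −7.02/(-3.664) = 1.9 K.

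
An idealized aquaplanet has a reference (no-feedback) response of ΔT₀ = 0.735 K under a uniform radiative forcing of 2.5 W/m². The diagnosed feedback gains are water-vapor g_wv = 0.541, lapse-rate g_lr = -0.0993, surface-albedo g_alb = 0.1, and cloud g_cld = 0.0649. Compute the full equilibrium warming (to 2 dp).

Total gain g = 0.541 − 0.0993 + 0.1 + 0.0649 = 0.6066.
Amplification A = 1/(1 − 0.6066) = 2.542.
ΔT = 0.735 × 2.542 = 1.87 K.

1.87 K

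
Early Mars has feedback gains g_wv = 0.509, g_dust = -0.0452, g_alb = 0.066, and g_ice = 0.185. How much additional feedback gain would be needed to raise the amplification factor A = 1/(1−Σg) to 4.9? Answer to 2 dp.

0.08

Current total gain = 0.7148.
Target gain for A = 4.9: g* = 1 − 1/4.9 = 0.7959.
Additional gain needed = 0.7959 − 0.7148 = 0.08.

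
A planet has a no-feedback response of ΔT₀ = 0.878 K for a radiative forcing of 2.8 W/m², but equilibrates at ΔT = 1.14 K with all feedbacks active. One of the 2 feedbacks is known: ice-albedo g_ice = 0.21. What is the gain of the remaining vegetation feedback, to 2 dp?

0.02

Amplification A = ΔT/ΔT₀ = 1.14/0.878 = 1.298.
Total gain g = 1 − 1/A = 1 − 1/1.298 = 0.2296.
The known gain is 0.21.
g_veg = 0.2296 − 0.21 = 0.02.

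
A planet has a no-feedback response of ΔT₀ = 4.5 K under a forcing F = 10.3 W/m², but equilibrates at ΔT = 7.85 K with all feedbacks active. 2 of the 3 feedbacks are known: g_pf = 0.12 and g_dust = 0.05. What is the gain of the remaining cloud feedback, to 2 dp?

0.26

Amplification A = ΔT/ΔT₀ = 7.85/4.5 = 1.744.
Total gain g = 1 − 1/A = 1 − 1/1.744 = 0.4266.
Known gains sum to 0.12 + 0.05 = 0.17.
g_cld = 0.4266 − 0.17 = 0.26.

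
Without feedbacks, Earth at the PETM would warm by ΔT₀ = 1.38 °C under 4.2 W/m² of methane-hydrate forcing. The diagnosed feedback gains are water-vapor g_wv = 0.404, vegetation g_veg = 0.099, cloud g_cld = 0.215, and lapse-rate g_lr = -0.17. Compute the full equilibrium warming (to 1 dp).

Total gain g = 0.404 + 0.099 + 0.215 − 0.17 = 0.548.
Amplification A = 1/(1 − 0.548) = 2.212.
ΔT = 1.38 × 2.212 = 3.1 °C.

3.1 °C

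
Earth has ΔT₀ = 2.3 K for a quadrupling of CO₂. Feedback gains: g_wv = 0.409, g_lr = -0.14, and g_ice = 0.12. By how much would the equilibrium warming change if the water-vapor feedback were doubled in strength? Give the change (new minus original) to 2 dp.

Original: g = 0.389, ΔT = 2.3/(1−0.389) = 3.7643 K.
With doubled water-vapor: g' = 0.798, ΔT' = 2.3/(1−0.798) = 11.3861 K.
Change = 11.3861 − 3.7643 = 7.62 K.

7.62 K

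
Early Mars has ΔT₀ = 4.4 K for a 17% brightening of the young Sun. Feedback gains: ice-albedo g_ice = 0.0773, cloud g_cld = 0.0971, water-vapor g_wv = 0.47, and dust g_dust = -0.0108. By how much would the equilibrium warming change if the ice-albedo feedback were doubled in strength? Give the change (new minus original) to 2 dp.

Original: g = 0.6336, ΔT = 4.4/(1−0.6336) = 12.0087 K.
With doubled ice-albedo: g' = 0.7109, ΔT' = 4.4/(1−0.7109) = 15.2196 K.
Change = 15.2196 − 12.0087 = 3.21 K.

3.21 K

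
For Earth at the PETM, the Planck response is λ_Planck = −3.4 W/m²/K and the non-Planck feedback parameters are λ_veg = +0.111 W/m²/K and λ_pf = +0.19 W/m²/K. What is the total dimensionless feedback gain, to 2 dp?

0.09

Convert to gains: g_veg = 0.111/3.4 = 0.03265; g_pf = 0.19/3.4 = 0.05588.
Total gain g = 0.08853.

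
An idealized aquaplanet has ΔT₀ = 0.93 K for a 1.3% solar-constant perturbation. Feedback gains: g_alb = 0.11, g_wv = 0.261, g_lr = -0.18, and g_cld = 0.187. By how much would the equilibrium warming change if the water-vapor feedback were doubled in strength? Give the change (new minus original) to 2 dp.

1.08 K

Original: g = 0.378, ΔT = 0.93/(1−0.378) = 1.4952 K.
With doubled water-vapor: g' = 0.639, ΔT' = 0.93/(1−0.639) = 2.5762 K.
Change = 2.5762 − 1.4952 = 1.08 K.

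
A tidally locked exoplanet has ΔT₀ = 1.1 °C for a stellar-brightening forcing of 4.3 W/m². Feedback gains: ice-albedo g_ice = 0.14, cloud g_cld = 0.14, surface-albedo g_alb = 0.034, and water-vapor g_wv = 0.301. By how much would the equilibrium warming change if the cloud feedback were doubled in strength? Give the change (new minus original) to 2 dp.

Original: g = 0.615, ΔT = 1.1/(1−0.615) = 2.8571 °C.
With doubled cloud: g' = 0.755, ΔT' = 1.1/(1−0.755) = 4.4898 °C.
Change = 4.4898 − 2.8571 = 1.63 °C.

1.63 °C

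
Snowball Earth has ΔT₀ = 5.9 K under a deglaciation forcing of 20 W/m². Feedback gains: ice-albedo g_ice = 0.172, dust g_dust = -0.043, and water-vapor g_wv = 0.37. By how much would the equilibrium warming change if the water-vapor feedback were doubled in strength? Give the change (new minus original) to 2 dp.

33.26 K

Original: g = 0.499, ΔT = 5.9/(1−0.499) = 11.7764 K.
With doubled water-vapor: g' = 0.869, ΔT' = 5.9/(1−0.869) = 45.0382 K.
Change = 45.0382 − 11.7764 = 33.26 K.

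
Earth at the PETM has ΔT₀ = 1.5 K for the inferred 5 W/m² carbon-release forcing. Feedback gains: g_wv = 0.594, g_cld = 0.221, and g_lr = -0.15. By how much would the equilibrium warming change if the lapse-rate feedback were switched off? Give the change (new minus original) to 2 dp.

Original: g = 0.665, ΔT = 1.5/(1−0.665) = 4.4776 K.
Without lapse-rate: g' = 0.815, ΔT' = 1.5/(1−0.815) = 8.1081 K.
Change = 8.1081 − 4.4776 = 3.63 K.

3.63 K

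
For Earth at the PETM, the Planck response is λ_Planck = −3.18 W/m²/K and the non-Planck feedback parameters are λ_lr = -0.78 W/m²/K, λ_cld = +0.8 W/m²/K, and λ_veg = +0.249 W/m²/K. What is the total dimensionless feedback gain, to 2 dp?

Convert to gains: g_lr = -0.78/3.18 = -0.2453; g_cld = 0.8/3.18 = 0.2516; g_veg = 0.249/3.18 = 0.0783.
Total gain g = 0.0846.

0.08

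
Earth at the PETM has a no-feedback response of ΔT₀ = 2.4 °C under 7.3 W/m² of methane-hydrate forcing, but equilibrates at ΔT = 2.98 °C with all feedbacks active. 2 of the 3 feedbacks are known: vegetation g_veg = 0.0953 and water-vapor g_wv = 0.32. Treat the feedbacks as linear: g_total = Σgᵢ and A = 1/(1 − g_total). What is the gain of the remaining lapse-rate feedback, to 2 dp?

Amplification A = ΔT/ΔT₀ = 2.98/2.4 = 1.242.
Total gain g = 1 − 1/A = 1 − 1/1.242 = 0.1948.
Known gains sum to 0.0953 + 0.32 = 0.4153.
g_lr = 0.1948 − 0.4153 = -0.22.

-0.22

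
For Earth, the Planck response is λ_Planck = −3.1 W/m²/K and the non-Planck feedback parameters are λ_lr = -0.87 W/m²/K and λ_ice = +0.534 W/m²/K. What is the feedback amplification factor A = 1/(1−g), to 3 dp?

0.902

Convert to gains: g_lr = -0.87/3.1 = -0.2806; g_ice = 0.534/3.1 = 0.1723.
Total gain g = -0.1083.
A = 1/(1 + 0.1083) = 0.902.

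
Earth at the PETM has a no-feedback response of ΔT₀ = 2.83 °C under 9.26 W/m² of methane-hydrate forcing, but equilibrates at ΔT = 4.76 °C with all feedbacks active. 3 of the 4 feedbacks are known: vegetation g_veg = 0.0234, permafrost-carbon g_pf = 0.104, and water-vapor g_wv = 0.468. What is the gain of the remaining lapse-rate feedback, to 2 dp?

-0.19

Amplification A = ΔT/ΔT₀ = 4.76/2.83 = 1.682.
Total gain g = 1 − 1/A = 1 − 1/1.682 = 0.4055.
Known gains sum to 0.0234 + 0.104 + 0.468 = 0.5954.
g_lr = 0.4055 − 0.5954 = -0.19.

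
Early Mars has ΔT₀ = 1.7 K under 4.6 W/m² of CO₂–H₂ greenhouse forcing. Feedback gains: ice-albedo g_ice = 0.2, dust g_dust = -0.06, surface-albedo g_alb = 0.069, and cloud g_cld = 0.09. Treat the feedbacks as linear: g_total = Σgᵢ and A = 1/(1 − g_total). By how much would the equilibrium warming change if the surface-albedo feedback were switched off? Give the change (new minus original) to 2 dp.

Original: g = 0.299, ΔT = 1.7/(1−0.299) = 2.4251 K.
Without surface-albedo: g' = 0.23, ΔT' = 1.7/(1−0.23) = 2.2078 K.
Change = 2.2078 − 2.4251 = -0.22 K.

-0.22 K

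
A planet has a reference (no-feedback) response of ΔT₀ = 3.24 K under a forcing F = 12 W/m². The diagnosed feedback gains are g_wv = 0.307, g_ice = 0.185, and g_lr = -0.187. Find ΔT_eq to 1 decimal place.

4.7 K

Total gain g = 0.307 + 0.185 − 0.187 = 0.305.
Amplification A = 1/(1 − 0.305) = 1.439.
ΔT = 3.24 × 1.439 = 4.7 K.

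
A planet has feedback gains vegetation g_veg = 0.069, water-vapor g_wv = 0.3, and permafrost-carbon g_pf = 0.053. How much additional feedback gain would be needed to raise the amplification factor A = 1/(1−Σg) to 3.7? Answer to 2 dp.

0.31

Current total gain = 0.422.
Target gain for A = 3.7: g* = 1 − 1/3.7 = 0.7297.
Additional gain needed = 0.7297 − 0.422 = 0.31.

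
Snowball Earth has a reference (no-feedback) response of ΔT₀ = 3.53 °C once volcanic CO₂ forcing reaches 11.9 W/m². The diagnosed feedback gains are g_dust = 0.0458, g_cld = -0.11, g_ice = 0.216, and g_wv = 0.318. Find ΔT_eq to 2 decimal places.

6.66 °C

Total gain g = 0.0458 − 0.11 + 0.216 + 0.318 = 0.4698.
Amplification A = 1/(1 − 0.4698) = 1.886.
ΔT = 3.53 × 1.886 = 6.66 °C.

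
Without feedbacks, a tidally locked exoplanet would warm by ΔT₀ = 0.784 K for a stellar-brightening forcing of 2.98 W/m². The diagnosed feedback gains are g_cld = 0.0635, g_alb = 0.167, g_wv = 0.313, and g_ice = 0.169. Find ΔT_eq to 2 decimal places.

2.73 K

Total gain g = 0.0635 + 0.167 + 0.313 + 0.169 = 0.7125.
Amplification A = 1/(1 − 0.7125) = 3.478.
ΔT = 0.784 × 3.478 = 2.73 K.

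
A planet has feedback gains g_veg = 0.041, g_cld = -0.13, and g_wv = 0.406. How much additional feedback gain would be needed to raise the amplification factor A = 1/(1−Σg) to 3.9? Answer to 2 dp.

0.43

Current total gain = 0.317.
Target gain for A = 3.9: g* = 1 − 1/3.9 = 0.7436.
Additional gain needed = 0.7436 − 0.317 = 0.43.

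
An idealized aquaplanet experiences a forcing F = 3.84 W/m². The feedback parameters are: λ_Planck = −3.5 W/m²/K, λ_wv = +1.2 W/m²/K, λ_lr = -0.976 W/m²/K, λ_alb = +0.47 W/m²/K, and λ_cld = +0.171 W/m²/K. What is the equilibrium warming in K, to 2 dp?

Net feedback parameter λ = (−3.5) + (+1.2) + (-0.976) + (+0.47) + (+0.171) = -2.635 W/m²/K.
ΔT = −F/λ = −3.84/(-2.635) = 1.46 K.

1.46 K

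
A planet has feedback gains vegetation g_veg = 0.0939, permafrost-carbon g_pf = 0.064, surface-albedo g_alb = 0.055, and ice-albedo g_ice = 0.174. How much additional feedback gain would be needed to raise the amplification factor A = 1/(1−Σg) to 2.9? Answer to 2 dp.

Current total gain = 0.3869.
Target gain for A = 2.9: g* = 1 − 1/2.9 = 0.6552.
Additional gain needed = 0.6552 − 0.3869 = 0.27.

0.27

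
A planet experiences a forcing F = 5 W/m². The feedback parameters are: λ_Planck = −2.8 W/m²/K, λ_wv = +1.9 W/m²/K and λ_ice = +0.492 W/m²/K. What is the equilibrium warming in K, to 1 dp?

Net feedback parameter λ = (−2.8) + (+1.9) + (+0.492) = -0.408 W/m²/K.
ΔT = −F/λ = −5/(-0.408) = 12.3 K.

12.3 K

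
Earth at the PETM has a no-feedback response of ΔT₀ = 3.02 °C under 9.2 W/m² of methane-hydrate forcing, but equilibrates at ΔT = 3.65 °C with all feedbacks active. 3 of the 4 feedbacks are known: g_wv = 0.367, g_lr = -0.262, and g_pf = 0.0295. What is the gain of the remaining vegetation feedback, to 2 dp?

Amplification A = ΔT/ΔT₀ = 3.65/3.02 = 1.209.
Total gain g = 1 − 1/A = 1 − 1/1.209 = 0.1729.
Known gains sum to 0.367 − 0.262 + 0.0295 = 0.1345.
g_veg = 0.1729 − 0.1345 = 0.04.

0.04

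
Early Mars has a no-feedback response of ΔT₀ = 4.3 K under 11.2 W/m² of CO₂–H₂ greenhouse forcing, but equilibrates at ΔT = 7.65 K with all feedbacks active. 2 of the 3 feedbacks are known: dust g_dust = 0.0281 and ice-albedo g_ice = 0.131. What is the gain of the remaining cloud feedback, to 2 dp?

Amplification A = ΔT/ΔT₀ = 7.65/4.3 = 1.779.
Total gain g = 1 − 1/A = 1 − 1/1.779 = 0.4379.
Known gains sum to 0.0281 + 0.131 = 0.1591.
g_cld = 0.4379 − 0.1591 = 0.28.

0.28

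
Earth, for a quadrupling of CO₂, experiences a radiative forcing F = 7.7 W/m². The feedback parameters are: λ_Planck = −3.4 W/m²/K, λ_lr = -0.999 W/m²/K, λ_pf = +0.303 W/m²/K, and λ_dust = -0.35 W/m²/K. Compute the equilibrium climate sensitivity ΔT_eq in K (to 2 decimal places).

Net feedback parameter λ = (−3.4) + (-0.999) + (+0.303) + (-0.35) = -4.446 W/m²/K.
ΔT = −F/λ = −7.7/(-4.446) = 1.73 K.

1.73 K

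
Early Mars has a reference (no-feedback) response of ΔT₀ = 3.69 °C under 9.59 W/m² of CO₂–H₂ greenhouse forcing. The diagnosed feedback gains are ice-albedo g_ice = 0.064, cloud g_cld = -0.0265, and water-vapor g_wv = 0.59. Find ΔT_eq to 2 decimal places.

Total gain g = 0.064 − 0.0265 + 0.59 = 0.6275.
Amplification A = 1/(1 − 0.6275) = 2.685.
ΔT = 3.69 × 2.685 = 9.91 °C.

9.91 °C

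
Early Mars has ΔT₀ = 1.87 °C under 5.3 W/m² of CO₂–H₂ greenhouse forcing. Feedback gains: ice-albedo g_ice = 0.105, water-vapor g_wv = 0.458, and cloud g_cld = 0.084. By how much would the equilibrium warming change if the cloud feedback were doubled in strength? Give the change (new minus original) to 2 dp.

1.65 °C

Original: g = 0.647, ΔT = 1.87/(1−0.647) = 5.2975 °C.
With doubled cloud: g' = 0.731, ΔT' = 1.87/(1−0.731) = 6.9517 °C.
Change = 6.9517 − 5.2975 = 1.65 °C.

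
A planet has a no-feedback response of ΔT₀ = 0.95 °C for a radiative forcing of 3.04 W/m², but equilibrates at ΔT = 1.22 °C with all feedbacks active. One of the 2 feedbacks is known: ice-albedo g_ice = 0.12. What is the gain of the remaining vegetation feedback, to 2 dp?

Amplification A = ΔT/ΔT₀ = 1.22/0.95 = 1.284.
Total gain g = 1 − 1/A = 1 − 1/1.284 = 0.2212.
The known gain is 0.12.
g_veg = 0.2212 − 0.12 = 0.10.

0.10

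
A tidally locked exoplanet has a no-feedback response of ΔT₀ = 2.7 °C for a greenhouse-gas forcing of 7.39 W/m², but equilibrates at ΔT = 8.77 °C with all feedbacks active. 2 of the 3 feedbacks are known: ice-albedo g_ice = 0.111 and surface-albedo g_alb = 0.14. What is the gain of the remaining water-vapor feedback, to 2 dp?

0.44

Amplification A = ΔT/ΔT₀ = 8.77/2.7 = 3.248.
Total gain g = 1 − 1/A = 1 − 1/3.248 = 0.6921.
Known gains sum to 0.111 + 0.14 = 0.251.
g_wv = 0.6921 − 0.251 = 0.44.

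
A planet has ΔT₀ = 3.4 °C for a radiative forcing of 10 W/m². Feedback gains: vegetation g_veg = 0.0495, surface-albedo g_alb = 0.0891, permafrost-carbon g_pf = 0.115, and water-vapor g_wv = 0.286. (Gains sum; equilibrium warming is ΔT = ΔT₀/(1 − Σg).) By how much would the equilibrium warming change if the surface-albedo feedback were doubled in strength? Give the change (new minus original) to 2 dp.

1.77 °C

Original: g = 0.5396, ΔT = 3.4/(1−0.5396) = 7.3849 °C.
With doubled surface-albedo: g' = 0.6287, ΔT' = 3.4/(1−0.6287) = 9.1570 °C.
Change = 9.1570 − 7.3849 = 1.77 °C.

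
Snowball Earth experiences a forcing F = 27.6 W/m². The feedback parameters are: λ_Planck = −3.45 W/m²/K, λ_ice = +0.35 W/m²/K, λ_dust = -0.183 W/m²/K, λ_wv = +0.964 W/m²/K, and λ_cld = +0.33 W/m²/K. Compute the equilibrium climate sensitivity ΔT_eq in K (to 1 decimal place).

13.9 K

Net feedback parameter λ = (−3.45) + (+0.35) + (-0.183) + (+0.964) + (+0.33) = -1.989 W/m²/K.
ΔT = −F/λ = −27.6/(-1.989) = 13.9 K.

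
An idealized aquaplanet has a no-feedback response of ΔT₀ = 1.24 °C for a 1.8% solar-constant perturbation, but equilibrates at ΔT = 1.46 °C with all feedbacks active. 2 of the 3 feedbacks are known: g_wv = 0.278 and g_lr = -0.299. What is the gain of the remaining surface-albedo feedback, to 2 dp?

0.17

Amplification A = ΔT/ΔT₀ = 1.46/1.24 = 1.177.
Total gain g = 1 − 1/A = 1 − 1/1.177 = 0.1504.
Known gains sum to 0.278 − 0.299 = -0.021.
g_alb = 0.1504 + 0.021 = 0.17.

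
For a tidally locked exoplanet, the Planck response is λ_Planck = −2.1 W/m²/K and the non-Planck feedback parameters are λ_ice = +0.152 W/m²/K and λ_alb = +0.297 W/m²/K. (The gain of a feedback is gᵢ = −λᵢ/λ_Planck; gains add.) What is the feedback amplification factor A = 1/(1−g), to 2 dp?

Convert to gains: g_ice = 0.152/2.1 = 0.07238; g_alb = 0.297/2.1 = 0.1414.
Total gain g = 0.21378.
A = 1/(1 − 0.21378) = 1.27.

1.27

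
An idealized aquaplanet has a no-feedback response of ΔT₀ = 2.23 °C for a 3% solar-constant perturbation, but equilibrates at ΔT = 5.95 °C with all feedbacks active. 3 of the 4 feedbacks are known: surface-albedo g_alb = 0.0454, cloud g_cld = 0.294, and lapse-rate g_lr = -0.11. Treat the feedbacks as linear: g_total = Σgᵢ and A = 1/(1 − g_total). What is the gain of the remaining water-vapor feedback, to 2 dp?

Amplification A = ΔT/ΔT₀ = 5.95/2.23 = 2.668.
Total gain g = 1 − 1/A = 1 − 1/2.668 = 0.6252.
Known gains sum to 0.0454 + 0.294 − 0.11 = 0.2294.
g_wv = 0.6252 − 0.2294 = 0.40.

0.40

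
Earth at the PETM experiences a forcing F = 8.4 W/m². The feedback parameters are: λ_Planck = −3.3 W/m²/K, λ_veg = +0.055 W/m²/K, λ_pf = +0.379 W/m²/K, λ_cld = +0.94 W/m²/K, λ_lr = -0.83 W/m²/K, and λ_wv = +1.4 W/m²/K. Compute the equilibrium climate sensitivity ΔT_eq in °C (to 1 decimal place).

6.2 °C

Net feedback parameter λ = (−3.3) + (+0.055) + (+0.379) + (+0.94) + (-0.83) + (+1.4) = -1.356 W/m²/K.
ΔT = −F/λ = −8.4/(-1.356) = 6.2 °C.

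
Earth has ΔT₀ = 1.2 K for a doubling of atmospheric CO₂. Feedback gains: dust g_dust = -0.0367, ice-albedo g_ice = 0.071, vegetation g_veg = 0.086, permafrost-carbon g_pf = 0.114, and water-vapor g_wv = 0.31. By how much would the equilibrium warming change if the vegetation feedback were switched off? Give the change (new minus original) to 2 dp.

Original: g = 0.5443, ΔT = 1.2/(1−0.5443) = 2.6333 K.
Without vegetation: g' = 0.4583, ΔT' = 1.2/(1−0.4583) = 2.2152 K.
Change = 2.2152 − 2.6333 = -0.42 K.

-0.42 K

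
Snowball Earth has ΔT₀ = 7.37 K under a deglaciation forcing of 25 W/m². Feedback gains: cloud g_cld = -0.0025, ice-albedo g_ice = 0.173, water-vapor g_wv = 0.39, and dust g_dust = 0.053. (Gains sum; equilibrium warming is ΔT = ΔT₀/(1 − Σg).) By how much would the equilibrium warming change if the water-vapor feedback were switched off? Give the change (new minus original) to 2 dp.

Original: g = 0.6135, ΔT = 7.37/(1−0.6135) = 19.0686 K.
Without water-vapor: g' = 0.2235, ΔT' = 7.37/(1−0.2235) = 9.4913 K.
Change = 9.4913 − 19.0686 = -9.58 K.

-9.58 K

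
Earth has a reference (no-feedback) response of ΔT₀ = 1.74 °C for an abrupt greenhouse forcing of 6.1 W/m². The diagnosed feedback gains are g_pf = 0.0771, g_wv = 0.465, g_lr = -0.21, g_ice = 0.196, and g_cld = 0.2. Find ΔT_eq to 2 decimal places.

Total gain g = 0.0771 + 0.465 − 0.21 + 0.196 + 0.2 = 0.7281.
Amplification A = 1/(1 − 0.7281) = 3.678.
ΔT = 1.74 × 3.678 = 6.40 °C.

6.40 °C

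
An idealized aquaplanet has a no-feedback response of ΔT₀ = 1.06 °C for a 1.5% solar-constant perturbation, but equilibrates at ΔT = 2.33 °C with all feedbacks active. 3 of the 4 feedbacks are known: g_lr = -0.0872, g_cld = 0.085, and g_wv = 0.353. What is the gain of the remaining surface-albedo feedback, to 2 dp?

Amplification A = ΔT/ΔT₀ = 2.33/1.06 = 2.198.
Total gain g = 1 − 1/A = 1 − 1/2.198 = 0.545.
Known gains sum to -0.0872 + 0.085 + 0.353 = 0.3508.
g_alb = 0.545 − 0.3508 = 0.19.

0.19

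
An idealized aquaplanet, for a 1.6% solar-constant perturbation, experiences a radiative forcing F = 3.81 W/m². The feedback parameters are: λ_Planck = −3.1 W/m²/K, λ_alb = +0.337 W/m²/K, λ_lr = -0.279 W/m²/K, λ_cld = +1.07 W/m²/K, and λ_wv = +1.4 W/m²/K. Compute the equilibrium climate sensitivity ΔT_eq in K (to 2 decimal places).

Net feedback parameter λ = (−3.1) + (+0.337) + (-0.279) + (+1.07) + (+1.4) = -0.572 W/m²/K.
ΔT = −F/λ = −3.81/(-0.572) = 6.66 K.

6.66 K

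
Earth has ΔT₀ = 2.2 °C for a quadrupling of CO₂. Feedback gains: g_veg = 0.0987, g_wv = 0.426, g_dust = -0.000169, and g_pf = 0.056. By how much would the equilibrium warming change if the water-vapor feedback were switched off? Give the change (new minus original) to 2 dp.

Original: g = 0.580531, ΔT = 2.2/(1−0.580531) = 5.2447 °C.
Without water-vapor: g' = 0.154531, ΔT' = 2.2/(1−0.154531) = 2.6021 °C.
Change = 2.6021 − 5.2447 = -2.64 °C.

-2.64 °C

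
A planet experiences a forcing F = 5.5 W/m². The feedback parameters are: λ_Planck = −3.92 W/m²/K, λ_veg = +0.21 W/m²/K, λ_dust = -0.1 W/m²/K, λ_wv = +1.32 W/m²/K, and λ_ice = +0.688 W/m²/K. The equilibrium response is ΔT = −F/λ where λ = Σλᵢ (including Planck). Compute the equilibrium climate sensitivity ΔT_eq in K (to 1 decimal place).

Net feedback parameter λ = (−3.92) + (+0.21) + (-0.1) + (+1.32) + (+0.688) = -1.802 W/m²/K.
ΔT = −F/λ = −5.5/(-1.802) = 3.1 K.

3.1 K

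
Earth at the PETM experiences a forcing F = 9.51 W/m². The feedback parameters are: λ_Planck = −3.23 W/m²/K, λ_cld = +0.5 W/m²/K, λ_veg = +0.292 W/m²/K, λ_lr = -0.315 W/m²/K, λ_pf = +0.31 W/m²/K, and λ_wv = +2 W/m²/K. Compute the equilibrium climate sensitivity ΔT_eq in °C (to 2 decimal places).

21.47 °C

Net feedback parameter λ = (−3.23) + (+0.5) + (+0.292) + (-0.315) + (+0.31) + (+2) = -0.443 W/m²/K.
ΔT = −F/λ = −9.51/(-0.443) = 21.47 °C.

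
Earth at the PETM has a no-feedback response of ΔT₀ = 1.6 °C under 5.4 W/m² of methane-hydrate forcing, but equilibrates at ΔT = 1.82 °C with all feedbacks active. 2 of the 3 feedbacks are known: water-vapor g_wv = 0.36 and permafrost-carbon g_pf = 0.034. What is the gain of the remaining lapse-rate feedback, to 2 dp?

Amplification A = ΔT/ΔT₀ = 1.82/1.6 = 1.137.
Total gain g = 1 − 1/A = 1 − 1/1.137 = 0.1205.
Known gains sum to 0.36 + 0.034 = 0.394.
g_lr = 0.1205 − 0.394 = -0.27.

-0.27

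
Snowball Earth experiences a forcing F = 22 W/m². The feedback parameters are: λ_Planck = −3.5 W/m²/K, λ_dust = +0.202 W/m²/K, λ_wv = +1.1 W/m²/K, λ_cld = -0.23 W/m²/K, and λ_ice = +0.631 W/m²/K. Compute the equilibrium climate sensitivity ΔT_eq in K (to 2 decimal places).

Net feedback parameter λ = (−3.5) + (+0.202) + (+1.1) + (-0.23) + (+0.631) = -1.797 W/m²/K.
ΔT = −F/λ = −22/(-1.797) = 12.24 K.

12.24 K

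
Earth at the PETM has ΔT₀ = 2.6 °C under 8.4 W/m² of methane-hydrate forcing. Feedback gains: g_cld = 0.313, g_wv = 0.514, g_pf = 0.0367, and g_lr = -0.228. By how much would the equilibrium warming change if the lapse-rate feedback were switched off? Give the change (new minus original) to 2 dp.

11.94 °C

Original: g = 0.6357, ΔT = 2.6/(1−0.6357) = 7.1370 °C.
Without lapse-rate: g' = 0.8637, ΔT' = 2.6/(1−0.8637) = 19.0756 °C.
Change = 19.0756 − 7.1370 = 11.94 °C.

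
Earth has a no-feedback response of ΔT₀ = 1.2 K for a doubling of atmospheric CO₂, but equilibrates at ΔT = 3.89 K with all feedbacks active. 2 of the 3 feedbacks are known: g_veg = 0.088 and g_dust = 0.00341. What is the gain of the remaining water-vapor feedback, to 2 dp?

Amplification A = ΔT/ΔT₀ = 3.89/1.2 = 3.242.
Total gain g = 1 − 1/A = 1 − 1/3.242 = 0.6915.
Known gains sum to 0.088 + 0.00341 = 0.09141.
g_wv = 0.6915 − 0.09141 = 0.60.

0.60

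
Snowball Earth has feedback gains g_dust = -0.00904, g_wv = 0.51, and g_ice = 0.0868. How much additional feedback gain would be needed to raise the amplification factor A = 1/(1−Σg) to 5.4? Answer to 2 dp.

Current total gain = 0.58776.
Target gain for A = 5.4: g* = 1 − 1/5.4 = 0.8148.
Additional gain needed = 0.8148 − 0.58776 = 0.23.

0.23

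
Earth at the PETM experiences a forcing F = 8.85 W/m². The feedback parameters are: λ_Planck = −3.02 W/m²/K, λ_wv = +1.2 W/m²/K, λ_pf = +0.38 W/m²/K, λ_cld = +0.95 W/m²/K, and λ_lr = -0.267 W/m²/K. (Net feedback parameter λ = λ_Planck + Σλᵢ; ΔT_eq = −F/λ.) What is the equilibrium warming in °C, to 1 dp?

11.7 °C

Net feedback parameter λ = (−3.02) + (+1.2) + (+0.38) + (+0.95) + (-0.267) = -0.757 W/m²/K.
ΔT = −F/λ = −8.85/(-0.757) = 11.7 °C.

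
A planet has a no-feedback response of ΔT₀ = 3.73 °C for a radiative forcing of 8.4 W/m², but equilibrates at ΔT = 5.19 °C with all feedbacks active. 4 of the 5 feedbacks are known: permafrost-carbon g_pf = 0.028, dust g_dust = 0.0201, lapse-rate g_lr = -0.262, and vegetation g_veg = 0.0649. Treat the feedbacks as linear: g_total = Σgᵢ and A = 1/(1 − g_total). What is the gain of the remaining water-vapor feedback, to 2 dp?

Amplification A = ΔT/ΔT₀ = 5.19/3.73 = 1.391.
Total gain g = 1 − 1/A = 1 − 1/1.391 = 0.2811.
Known gains sum to 0.028 + 0.0201 − 0.262 + 0.0649 = -0.149.
g_wv = 0.2811 + 0.149 = 0.43.

0.43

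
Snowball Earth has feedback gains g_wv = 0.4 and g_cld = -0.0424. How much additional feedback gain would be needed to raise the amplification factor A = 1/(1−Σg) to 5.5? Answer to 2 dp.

Current total gain = 0.3576.
Target gain for A = 5.5: g* = 1 − 1/5.5 = 0.8182.
Additional gain needed = 0.8182 − 0.3576 = 0.46.

0.46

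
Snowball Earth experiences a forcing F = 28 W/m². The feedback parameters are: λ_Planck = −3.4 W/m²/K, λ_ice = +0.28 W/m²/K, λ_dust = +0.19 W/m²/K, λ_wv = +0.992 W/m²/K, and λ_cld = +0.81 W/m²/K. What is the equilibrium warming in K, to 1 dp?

Net feedback parameter λ = (−3.4) + (+0.28) + (+0.19) + (+0.992) + (+0.81) = -1.128 W/m²/K.
ΔT = −F/λ = −28/(-1.128) = 24.8 K.

24.8 K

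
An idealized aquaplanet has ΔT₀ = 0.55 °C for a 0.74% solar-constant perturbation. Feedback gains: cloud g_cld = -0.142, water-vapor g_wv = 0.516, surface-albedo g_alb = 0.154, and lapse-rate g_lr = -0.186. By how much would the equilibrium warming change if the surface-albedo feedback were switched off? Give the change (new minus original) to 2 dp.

Original: g = 0.342, ΔT = 0.55/(1−0.342) = 0.8359 °C.
Without surface-albedo: g' = 0.188, ΔT' = 0.55/(1−0.188) = 0.6773 °C.
Change = 0.6773 − 0.8359 = -0.16 °C.

-0.16 °C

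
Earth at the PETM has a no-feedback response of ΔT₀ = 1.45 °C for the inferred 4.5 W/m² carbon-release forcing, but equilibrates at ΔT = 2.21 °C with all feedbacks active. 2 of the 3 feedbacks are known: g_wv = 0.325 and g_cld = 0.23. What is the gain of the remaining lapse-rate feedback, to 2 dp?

Amplification A = ΔT/ΔT₀ = 2.21/1.45 = 1.524.
Total gain g = 1 − 1/A = 1 − 1/1.524 = 0.3438.
Known gains sum to 0.325 + 0.23 = 0.555.
g_lr = 0.3438 − 0.555 = -0.21.

-0.21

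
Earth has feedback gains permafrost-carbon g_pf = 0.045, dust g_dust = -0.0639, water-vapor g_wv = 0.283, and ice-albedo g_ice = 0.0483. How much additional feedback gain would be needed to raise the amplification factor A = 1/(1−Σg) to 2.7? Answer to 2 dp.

0.32

Current total gain = 0.3124.
Target gain for A = 2.7: g* = 1 − 1/2.7 = 0.6296.
Additional gain needed = 0.6296 − 0.3124 = 0.32.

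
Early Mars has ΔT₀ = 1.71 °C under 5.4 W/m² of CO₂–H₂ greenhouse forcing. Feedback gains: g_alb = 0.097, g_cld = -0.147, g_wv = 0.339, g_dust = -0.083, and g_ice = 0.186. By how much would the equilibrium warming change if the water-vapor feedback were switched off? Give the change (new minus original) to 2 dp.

Original: g = 0.392, ΔT = 1.71/(1−0.392) = 2.8125 °C.
Without water-vapor: g' = 0.053, ΔT' = 1.71/(1−0.053) = 1.8057 °C.
Change = 1.8057 − 2.8125 = -1.01 °C.

-1.01 °C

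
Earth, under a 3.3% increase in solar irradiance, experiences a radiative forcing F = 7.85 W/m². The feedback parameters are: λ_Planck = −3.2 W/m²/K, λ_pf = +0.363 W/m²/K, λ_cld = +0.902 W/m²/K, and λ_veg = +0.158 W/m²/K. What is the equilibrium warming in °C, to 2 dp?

Net feedback parameter λ = (−3.2) + (+0.363) + (+0.902) + (+0.158) = -1.777 W/m²/K.
ΔT = −F/λ = −7.85/(-1.777) = 4.42 °C.

4.42 °C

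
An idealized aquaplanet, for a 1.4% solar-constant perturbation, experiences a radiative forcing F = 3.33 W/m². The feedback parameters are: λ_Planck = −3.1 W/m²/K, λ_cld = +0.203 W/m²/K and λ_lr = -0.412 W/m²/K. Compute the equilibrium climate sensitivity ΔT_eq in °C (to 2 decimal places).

1.01 °C

Net feedback parameter λ = (−3.1) + (+0.203) + (-0.412) = -3.309 W/m²/K.
ΔT = −F/λ = −3.33/(-3.309) = 1.01 °C.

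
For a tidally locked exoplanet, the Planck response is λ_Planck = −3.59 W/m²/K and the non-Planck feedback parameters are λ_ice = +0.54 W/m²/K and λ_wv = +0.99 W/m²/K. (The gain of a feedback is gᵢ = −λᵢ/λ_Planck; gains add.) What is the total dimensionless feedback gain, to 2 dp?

Convert to gains: g_ice = 0.54/3.59 = 0.1504; g_wv = 0.99/3.59 = 0.2758.
Total gain g = 0.4262.

0.43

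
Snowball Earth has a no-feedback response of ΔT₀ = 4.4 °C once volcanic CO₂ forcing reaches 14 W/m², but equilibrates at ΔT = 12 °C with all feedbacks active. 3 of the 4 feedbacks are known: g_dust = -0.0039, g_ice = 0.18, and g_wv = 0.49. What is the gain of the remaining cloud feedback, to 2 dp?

Amplification A = ΔT/ΔT₀ = 12/4.4 = 2.727.
Total gain g = 1 − 1/A = 1 − 1/2.727 = 0.6333.
Known gains sum to -0.0039 + 0.18 + 0.49 = 0.6661.
g_cld = 0.6333 − 0.6661 = -0.03.

-0.03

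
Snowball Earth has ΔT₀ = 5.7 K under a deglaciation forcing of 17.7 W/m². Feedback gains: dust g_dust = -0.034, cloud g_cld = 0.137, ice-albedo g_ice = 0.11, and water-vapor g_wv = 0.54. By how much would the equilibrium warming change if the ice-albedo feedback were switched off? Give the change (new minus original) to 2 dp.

Original: g = 0.753, ΔT = 5.7/(1−0.753) = 23.0769 K.
Without ice-albedo: g' = 0.643, ΔT' = 5.7/(1−0.643) = 15.9664 K.
Change = 15.9664 − 23.0769 = -7.11 K.

-7.11 K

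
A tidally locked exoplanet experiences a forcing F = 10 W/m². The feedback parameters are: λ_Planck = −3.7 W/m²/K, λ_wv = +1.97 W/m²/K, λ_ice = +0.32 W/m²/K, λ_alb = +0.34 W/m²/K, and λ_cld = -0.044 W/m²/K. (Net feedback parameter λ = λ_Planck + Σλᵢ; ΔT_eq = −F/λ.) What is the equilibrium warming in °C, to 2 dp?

Net feedback parameter λ = (−3.7) + (+1.97) + (+0.32) + (+0.34) + (-0.044) = -1.114 W/m²/K.
ΔT = −F/λ = −10/(-1.114) = 8.98 °C.

8.98 °C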